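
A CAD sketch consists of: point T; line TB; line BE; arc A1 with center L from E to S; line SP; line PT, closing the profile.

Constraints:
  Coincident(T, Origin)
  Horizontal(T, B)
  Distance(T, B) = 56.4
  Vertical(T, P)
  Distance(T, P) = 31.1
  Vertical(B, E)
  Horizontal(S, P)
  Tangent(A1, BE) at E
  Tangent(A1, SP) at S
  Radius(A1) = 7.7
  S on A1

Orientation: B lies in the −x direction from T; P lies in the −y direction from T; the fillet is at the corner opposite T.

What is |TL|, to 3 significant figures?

54.0

T is at the origin; T and B share the same y with |TB| = 56.4 and B on the −x side, so B = (-56.4, 0.00). TP is vertical with |TP| = 31.1 and P on the −y side, so P = (0.00, -31.1). The virtual corner opposite T is at (-56.4, -31.1). Tangency of A1 to BE means the radius LE is perpendicular to BE and since A1 is tangent to SP there, LS ⟂ SP, with radius 7.7, so the center L sits 7.7 in from both sides at L = (-48.7, -23.4). Then |TL| = |L − T| = 54.0.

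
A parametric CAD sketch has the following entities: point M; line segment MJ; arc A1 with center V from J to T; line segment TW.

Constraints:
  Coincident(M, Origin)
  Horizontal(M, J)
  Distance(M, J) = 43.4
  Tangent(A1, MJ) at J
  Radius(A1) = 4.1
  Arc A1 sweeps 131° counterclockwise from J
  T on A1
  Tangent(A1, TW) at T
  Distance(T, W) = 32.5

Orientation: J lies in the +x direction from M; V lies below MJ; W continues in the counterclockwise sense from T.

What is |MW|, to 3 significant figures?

69.1

M is at the origin; MJ is horizontal with |MJ| = 43.4 and J on the +x side, so J = (43.4, 0.00). The tangent condition forces VJ to be normal to MJ, so V = J + (0, -4.1) = (43.4, -4.10). On A1, J sits at bearing 90° from V; a 131° counterclockwise sweep puts T at bearing 221°, so T = V + 4.1·(cos 221°, sin 221°) = (40.3, -6.79). Since A1 is tangent to TW there, VT ⟂ TW, so TW runs along (−sin 221°, cos 221°); with |TW| = 32.5, W = (61.6, -31.3). Then |MW| = |W − M| = 69.1.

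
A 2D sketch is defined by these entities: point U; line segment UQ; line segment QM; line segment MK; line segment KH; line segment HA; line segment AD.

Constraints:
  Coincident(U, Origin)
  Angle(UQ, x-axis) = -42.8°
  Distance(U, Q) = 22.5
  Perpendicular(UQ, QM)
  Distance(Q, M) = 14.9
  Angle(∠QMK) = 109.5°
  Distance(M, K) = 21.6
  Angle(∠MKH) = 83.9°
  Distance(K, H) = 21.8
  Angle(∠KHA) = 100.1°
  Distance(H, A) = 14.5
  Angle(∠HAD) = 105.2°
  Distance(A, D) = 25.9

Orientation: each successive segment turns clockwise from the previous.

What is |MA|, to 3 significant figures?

23.2

∠MKH = 83.9° gives KH at 60.6° from the x-axis; with |KH| = 21.8, H = (-2.75, 1.32). ∠KHA = 100.1° gives HA at -19.3° from the x-axis; with |HA| = 14.5, A = (10.9, -3.48). Then |MA| = |A − M| = 23.2.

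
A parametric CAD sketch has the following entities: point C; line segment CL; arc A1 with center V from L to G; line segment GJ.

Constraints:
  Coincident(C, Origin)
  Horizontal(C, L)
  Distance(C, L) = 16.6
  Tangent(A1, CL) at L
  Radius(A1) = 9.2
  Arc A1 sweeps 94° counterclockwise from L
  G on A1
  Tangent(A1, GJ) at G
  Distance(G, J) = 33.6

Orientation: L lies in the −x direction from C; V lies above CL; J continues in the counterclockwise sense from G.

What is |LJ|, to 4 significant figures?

43.90

C is at the origin; C and L share the same y with |CL| = 16.6 and L on the −x side, so L = (-16.60, 0.000). The tangent condition forces VL to be normal to CL, so V = L + (0, 9.2) = (-16.60, 9.200). On A1, L sits at bearing -90° from V; a 94° counterclockwise sweep puts G at bearing 4°, so G = V + 9.2·(cos 4°, sin 4°) = (-7.422, 9.842). Tangency of A1 to GJ means the radius VG is perpendicular to GJ, so GJ runs along (−sin 4°, cos 4°); with |GJ| = 33.6, J = (-9.766, 43.36). Then |LJ| = |J − L| = 43.90.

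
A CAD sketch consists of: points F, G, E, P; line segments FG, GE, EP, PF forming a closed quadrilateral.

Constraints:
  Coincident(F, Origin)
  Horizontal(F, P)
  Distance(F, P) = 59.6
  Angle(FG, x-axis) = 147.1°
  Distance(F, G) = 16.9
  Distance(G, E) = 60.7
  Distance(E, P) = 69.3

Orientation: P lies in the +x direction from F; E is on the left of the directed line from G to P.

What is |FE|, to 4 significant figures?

62.02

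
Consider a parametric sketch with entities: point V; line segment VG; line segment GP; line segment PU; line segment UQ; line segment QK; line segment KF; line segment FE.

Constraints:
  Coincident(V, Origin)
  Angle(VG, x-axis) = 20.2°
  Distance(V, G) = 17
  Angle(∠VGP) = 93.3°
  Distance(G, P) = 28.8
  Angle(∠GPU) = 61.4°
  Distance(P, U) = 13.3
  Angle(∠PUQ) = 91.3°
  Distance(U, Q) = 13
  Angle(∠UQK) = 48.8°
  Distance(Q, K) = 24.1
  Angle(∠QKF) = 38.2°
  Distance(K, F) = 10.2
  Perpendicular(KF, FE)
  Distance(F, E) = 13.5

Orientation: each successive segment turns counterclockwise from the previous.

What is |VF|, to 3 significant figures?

31.2

V is at the origin; VG runs at 20.2° with length 17.0, so G = (16.0, 5.87). ∠VGP = 93.3° gives GP at 107° from the x-axis; with |GP| = 28.8, P = (7.58, 33.4). ∠GPU = 61.4° gives PU at -134° from the x-axis; with |PU| = 13.3, U = (-1.74, 23.9). ∠PUQ = 91.3° gives UQ at -45.8° from the x-axis; with |UQ| = 13.0, Q = (7.32, 14.6). ∠UQK = 48.8° gives QK at 85.4° from the x-axis; with |QK| = 24.1, K = (9.26, 38.6). ∠QKF = 38.2° gives KF at -133° from the x-axis; with |KF| = 10.2, F = (2.33, 31.2). Then |VF| = |F − V| = 31.2.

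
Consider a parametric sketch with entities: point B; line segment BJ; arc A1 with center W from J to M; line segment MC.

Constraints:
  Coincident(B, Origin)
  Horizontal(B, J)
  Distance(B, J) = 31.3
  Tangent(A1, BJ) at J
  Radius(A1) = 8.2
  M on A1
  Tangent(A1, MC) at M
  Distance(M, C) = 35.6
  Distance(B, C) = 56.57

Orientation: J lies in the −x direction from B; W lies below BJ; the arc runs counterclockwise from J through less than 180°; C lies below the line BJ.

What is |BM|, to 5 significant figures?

40.503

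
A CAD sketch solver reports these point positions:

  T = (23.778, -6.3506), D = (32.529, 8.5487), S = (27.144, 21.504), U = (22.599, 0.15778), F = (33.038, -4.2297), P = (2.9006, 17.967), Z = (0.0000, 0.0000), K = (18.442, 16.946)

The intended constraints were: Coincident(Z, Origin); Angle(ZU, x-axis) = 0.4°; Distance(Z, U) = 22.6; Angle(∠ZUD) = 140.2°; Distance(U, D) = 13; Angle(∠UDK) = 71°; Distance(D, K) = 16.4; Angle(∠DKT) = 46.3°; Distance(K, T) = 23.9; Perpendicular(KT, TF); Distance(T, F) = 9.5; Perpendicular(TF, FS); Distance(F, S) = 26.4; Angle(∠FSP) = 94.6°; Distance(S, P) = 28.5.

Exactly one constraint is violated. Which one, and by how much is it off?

Distance(S, P) = 28.5 — off by 4.00.

Z = (0.00, 0.00) ✓; ZU at 0.4000° ✓; |ZU| = 22.60 ✓; ∠ZUD = 140.2° ✓; |UD| = 13.00 ✓; ∠UDK = 71.00° ✓; |DK| = 16.40 ✓; ∠DKT = 46.30° ✓; |KT| = 23.90 ✓; ∠(KT, TF) = 90.00° ✓; |TF| = 9.500 ✓; ∠(TF, FS) = 90.00° ✓; |FS| = 26.40 ✓; ∠FSP = 94.60° ✓; |SP| = 24.50 ✗.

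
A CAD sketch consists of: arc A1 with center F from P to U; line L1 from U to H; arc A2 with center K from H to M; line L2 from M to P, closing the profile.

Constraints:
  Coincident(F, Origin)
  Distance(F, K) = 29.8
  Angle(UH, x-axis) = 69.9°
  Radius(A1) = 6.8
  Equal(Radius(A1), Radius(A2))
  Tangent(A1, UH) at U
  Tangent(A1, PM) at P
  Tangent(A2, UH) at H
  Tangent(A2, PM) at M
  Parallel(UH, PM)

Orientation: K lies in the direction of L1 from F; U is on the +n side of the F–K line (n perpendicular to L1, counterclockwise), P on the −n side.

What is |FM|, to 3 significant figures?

30.6

The slot axis is L1's direction at 69.9°, so u = (cos 69.9°, sin 69.9°) = (0.344, 0.939) and n = (−sin 69.9°, cos 69.9°) = (-0.939, 0.344). F is at the origin and K lies 29.8 along u from F, so K = 29.8·u = (10.2, 28.0). Tangency of A1 to both parallel lines with radius 6.8 puts U and P at F ± 6.8·n: U = (-6.39, 2.34), P = (6.39, -2.34). Equal radii place H and M the same way about K: H = K + 6.8·n = (3.86, 30.3), M = K − 6.8·n = (16.6, 25.6). Then |FM| = |M − F| = 30.6.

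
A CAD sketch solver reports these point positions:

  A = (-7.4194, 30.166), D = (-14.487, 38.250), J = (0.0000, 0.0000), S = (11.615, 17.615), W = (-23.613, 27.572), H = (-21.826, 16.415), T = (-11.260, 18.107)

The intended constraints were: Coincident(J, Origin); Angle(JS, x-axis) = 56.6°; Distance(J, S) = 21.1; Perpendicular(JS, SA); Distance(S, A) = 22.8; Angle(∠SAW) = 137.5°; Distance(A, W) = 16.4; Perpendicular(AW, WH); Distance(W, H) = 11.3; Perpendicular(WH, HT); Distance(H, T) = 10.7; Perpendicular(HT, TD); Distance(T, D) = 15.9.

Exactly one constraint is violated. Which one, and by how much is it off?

Distance(T, D) = 15.9 — off by 4.50.

J = (0.00, 0.00) ✓; JS at 56.60° ✓; |JS| = 21.10 ✓; ∠(JS, SA) = 90.00° ✓; |SA| = 22.80 ✓; ∠SAW = 137.5° ✓; |AW| = 16.40 ✓; ∠(AW, WH) = 90.00° ✓; |WH| = 11.30 ✓; ∠(WH, HT) = 90.00° ✓; |HT| = 10.70 ✓; ∠(HT, TD) = 90.00° ✓; |TD| = 20.40 ✗.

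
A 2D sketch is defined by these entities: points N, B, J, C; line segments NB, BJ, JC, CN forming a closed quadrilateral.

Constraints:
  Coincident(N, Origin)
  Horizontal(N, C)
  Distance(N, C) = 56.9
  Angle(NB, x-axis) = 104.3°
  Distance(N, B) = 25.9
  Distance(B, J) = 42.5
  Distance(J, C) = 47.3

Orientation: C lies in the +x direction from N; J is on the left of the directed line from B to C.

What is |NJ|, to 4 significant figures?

52.57

N is at the origin; N and C share the same y with |NC| = 56.9 and C in +x, so C = (56.9, 0). NB runs at 104.3° with |NB| = 25.9, so B = (-6.397, 25.10). J is determined by |BJ| = 42.5 and |JC| = 47.3 together: it lies at the intersection of circle(B, 42.5) and circle(C, 47.3). With |BC| = 68.09, the foot of the radical line on BC is 30.88 from B and the perpendicular offset is √(42.5² − 30.88²) = 29.20. Taking the left-of-BC solution: J = (33.07, 40.86).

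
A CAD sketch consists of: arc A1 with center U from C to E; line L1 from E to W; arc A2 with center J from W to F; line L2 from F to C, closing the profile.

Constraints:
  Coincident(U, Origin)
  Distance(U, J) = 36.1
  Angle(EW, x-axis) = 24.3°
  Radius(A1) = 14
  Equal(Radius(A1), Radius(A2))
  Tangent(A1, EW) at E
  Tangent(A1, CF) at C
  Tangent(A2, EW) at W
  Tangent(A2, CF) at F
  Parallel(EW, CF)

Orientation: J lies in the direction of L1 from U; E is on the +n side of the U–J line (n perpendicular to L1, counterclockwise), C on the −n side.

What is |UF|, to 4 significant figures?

38.72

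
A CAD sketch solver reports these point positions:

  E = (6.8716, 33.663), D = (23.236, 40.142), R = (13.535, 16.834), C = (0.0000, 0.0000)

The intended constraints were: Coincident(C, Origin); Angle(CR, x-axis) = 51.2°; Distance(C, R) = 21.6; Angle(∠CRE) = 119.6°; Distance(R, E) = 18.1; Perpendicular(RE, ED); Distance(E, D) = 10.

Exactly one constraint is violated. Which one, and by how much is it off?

Distance(E, D) = 10 — off by 7.60.

C = (0.00, 0.00) ✓; CR at 51.20° ✓; |CR| = 21.60 ✓; ∠CRE = 119.6° ✓; |RE| = 18.10 ✓; ∠(RE, ED) = 90.00° ✓; |ED| = 17.60 ✗.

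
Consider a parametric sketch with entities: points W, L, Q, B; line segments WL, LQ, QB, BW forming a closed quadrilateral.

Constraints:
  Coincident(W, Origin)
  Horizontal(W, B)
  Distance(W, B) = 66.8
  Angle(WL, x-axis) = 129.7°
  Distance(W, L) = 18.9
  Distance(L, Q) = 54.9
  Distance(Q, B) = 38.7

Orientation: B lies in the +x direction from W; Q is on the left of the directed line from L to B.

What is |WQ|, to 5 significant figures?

50.056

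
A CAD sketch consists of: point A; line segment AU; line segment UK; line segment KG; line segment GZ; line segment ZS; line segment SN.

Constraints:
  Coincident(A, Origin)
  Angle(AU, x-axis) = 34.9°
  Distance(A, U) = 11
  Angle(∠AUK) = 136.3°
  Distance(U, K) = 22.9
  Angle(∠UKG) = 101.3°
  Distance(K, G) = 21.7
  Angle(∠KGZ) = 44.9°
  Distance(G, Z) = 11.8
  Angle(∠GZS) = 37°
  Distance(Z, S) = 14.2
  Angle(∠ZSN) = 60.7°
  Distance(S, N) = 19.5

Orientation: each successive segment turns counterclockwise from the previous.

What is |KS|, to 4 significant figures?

16.38

∠KGZ = 44.9° gives GZ at -67.60° from the x-axis; with |GZ| = 11.8, Z = (-1.974, 26.21). ∠GZS = 37.0° gives ZS at 75.40° from the x-axis; with |ZS| = 14.2, S = (1.605, 39.95). Then |KS| = |S − K| = 16.38.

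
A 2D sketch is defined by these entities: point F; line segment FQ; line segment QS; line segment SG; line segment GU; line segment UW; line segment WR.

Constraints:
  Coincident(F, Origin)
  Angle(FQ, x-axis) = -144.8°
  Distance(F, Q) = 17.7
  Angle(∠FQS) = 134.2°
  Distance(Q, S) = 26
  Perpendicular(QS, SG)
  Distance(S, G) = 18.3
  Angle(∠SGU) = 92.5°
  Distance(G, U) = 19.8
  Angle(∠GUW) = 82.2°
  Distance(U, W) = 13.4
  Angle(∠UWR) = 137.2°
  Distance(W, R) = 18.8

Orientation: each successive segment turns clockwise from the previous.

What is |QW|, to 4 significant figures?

9.460

∠SGU = 92.5° gives GU at -8.100° from the x-axis; with |GU| = 19.8, U = (-17.05, 9.778). ∠GUW = 82.2° gives UW at -105.9° from the x-axis; with |UW| = 13.4, W = (-20.72, -3.110). Then |QW| = |W − Q| = 9.460.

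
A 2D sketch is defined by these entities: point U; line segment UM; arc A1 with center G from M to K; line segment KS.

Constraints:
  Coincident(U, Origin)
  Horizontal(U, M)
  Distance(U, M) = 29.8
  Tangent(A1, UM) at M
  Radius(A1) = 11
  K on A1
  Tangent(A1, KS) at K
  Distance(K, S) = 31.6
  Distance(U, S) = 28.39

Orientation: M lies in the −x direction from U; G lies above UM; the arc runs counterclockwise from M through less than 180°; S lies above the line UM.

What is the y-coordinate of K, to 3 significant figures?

4.00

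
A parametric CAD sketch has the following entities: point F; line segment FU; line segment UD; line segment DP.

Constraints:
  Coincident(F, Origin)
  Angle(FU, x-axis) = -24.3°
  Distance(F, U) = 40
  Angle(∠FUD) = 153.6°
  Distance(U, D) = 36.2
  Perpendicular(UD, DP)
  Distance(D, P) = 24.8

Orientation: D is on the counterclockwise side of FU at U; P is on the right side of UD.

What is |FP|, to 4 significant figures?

83.68

F is at the origin; FU runs at -24.3° with length 40.0, so U = 40.0·(cos -24.3°, sin -24.3°) = (36.46, -16.46). ∠FUD = 153.6°, so UD runs at -24.3° + (180° − 153.6°) = 2.100° from the x-axis; with |UD| = 36.2, D = U + 36.2·(cos 2.100°, sin 2.100°) = (72.63, -15.13). UD ⟂ DP; with |DP| = 24.8 on the right of UD, P = D + 24.8·(0.03664, -0.9993) = (73.54, -39.92). Then |FP| = |P − F| = 83.68.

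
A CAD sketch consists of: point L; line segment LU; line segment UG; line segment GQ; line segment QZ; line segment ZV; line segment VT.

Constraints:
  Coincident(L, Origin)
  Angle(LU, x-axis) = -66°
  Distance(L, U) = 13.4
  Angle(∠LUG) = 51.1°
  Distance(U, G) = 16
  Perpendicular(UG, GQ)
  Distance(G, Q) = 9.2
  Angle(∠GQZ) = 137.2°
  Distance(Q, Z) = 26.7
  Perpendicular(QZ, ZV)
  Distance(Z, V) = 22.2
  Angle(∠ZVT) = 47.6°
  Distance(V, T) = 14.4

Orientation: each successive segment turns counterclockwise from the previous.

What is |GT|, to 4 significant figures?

23.65

L is at the origin; LU runs at -66.0° with length 13.4, so U = (5.450, -12.24). ∠LUG = 51.1° gives UG at 62.90° from the x-axis; with |UG| = 16.0, G = (12.74, 2.002). UG ⟂ GQ, so GQ runs at 152.9°; with |GQ| = 9.2, Q = (4.549, 6.193). ∠GQZ = 137.2° gives QZ at -164.3° from the x-axis; with |QZ| = 26.7, Z = (-21.15, -1.032). QZ ⟂ ZV, so ZV runs at -74.30°; with |ZV| = 22.2, V = (-15.15, -22.40). ∠ZVT = 47.6° gives VT at 58.10° from the x-axis; with |VT| = 14.4, T = (-7.538, -10.18). Then |GT| = |T − G| = 23.65.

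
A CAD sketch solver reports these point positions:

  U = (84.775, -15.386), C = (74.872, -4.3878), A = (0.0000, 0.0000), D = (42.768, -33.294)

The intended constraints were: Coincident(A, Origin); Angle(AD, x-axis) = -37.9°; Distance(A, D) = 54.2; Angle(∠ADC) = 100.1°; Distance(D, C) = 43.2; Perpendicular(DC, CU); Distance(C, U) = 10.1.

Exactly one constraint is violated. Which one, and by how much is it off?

Distance(C, U) = 10.1 — off by 4.70.

A = (0.00, 0.00) ✓; AD at -37.90° ✓; |AD| = 54.20 ✓; ∠ADC = 100.1° ✓; |DC| = 43.20 ✓; ∠(DC, CU) = 90.00° ✓; |CU| = 14.80 ✗.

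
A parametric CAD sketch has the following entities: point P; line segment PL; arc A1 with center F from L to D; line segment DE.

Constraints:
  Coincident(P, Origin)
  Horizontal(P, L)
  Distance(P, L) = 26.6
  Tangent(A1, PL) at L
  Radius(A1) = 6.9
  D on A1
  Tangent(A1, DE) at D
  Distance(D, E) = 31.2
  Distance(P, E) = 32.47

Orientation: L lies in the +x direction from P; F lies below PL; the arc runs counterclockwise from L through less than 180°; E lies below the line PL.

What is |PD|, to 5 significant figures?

20.774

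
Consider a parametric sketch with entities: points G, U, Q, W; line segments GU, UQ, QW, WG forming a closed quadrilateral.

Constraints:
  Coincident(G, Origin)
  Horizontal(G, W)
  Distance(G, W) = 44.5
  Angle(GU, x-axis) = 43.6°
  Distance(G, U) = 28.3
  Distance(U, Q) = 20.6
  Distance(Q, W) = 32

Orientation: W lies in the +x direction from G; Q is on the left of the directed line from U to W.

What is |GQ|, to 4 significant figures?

48.75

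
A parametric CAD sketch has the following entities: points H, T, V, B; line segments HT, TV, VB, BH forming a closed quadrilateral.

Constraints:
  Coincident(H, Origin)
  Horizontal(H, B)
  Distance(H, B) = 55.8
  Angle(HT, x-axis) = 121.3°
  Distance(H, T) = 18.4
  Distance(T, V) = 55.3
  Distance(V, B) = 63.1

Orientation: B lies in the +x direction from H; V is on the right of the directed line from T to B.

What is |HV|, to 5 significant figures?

37.941

Checks: |TV| = 55.30 ✓; |VB| = 63.10 ✓.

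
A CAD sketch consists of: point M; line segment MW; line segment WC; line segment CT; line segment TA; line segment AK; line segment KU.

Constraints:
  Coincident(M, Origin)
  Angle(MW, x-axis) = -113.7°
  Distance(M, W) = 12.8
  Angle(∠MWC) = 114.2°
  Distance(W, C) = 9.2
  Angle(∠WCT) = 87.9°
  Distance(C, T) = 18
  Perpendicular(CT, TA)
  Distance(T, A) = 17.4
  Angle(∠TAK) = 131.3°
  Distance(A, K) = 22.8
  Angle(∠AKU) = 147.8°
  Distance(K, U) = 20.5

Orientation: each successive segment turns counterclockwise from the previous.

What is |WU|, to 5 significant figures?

33.022

M is at the origin; MW runs at -113.7° with length 12.8, so W = (-5.1449, -11.720). ∠MWC = 114.2° gives WC at -47.900° from the x-axis; with |WC| = 9.2, C = (1.0230, -18.547). ∠WCT = 87.9° gives CT at 44.200° from the x-axis; with |CT| = 18.0, T = (13.927, -5.9977). CT ⟂ TA, so TA runs at 134.20°; with |TA| = 17.4, A = (1.7967, 6.4766). ∠TAK = 131.3° gives AK at -177.10° from the x-axis; with |AK| = 22.8, K = (-20.974, 5.3230). ∠AKU = 147.8° gives KU at -144.90° from the x-axis; with |KU| = 20.5, U = (-37.746, -6.4646). Then |WU| = |U − W| = 33.022.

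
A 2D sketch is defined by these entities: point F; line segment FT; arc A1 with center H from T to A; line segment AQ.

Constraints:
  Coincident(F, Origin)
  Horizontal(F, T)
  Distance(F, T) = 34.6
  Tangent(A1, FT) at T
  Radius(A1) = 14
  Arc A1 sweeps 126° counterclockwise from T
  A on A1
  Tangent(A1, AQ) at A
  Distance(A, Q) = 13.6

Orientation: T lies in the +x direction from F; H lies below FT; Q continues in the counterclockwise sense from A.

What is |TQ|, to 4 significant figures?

33.40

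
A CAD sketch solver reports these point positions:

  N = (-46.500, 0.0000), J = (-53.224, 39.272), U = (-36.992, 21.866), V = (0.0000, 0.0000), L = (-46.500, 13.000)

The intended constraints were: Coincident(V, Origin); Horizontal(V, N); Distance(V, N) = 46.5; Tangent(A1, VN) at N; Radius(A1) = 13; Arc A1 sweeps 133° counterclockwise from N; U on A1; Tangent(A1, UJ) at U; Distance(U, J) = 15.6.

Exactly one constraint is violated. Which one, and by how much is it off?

Distance(U, J) = 15.6 — off by 8.20.

V = (0.00, 0.00) ✓; V.y = 0.00, N.y = 0.00 ✓; |VN| = 46.50 ✓; ∠(LN, NV) = 90.00° ✓; |LN| = 13.00 ✓; bearing(L→U) − bearing(L→N) = 133.0° ✓; |LU| = 13.00 ✓; ∠(LU, UJ) = 90.00° ✓; |UJ| = 23.80 ✗.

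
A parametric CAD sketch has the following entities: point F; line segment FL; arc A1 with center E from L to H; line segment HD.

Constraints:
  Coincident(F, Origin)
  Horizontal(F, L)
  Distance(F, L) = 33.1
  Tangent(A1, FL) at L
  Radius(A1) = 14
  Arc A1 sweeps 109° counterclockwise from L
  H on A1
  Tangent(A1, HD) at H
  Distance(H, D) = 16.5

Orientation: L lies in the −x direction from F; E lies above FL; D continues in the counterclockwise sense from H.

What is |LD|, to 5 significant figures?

35.053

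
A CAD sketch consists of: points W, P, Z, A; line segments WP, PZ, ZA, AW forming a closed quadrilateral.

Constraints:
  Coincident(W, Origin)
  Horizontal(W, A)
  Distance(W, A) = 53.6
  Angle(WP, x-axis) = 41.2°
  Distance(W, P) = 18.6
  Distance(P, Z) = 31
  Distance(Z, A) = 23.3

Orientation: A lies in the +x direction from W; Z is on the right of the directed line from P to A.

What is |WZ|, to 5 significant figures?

35.547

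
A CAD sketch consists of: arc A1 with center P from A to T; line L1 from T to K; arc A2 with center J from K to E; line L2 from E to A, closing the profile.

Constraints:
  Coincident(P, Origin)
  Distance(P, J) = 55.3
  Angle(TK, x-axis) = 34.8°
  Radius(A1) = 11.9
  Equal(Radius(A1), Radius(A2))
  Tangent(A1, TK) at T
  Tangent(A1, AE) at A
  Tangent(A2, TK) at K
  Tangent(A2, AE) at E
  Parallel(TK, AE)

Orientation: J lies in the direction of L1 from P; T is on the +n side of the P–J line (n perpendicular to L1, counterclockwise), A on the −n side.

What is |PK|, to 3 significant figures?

56.6

The slot axis is L1's direction at 34.8°, so u = (cos 34.8°, sin 34.8°) = (0.821, 0.571) and n = (−sin 34.8°, cos 34.8°) = (-0.571, 0.821). P is at the origin and J lies 55.3 along u from P, so J = 55.3·u = (45.4, 31.6). Tangency of A1 to both parallel lines with radius 11.9 puts T and A at P ± 11.9·n: T = (-6.79, 9.77), A = (6.79, -9.77). Equal radii place K and E the same way about J: K = J + 11.9·n = (38.6, 41.3), E = J − 11.9·n = (52.2, 21.8). Then |PK| = |K − P| = 56.6.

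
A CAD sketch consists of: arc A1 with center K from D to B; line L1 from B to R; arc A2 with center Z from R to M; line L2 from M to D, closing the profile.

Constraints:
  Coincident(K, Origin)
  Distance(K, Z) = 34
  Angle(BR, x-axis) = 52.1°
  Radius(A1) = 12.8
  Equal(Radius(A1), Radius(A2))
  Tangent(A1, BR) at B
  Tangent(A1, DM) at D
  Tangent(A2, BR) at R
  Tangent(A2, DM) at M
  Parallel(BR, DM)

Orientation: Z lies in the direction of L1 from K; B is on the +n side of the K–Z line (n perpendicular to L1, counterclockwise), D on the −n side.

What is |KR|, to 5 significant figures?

36.330

Tangency of A1 to both parallel lines with radius 12.8 puts B and D at K ± 12.8·n: B = (-10.100, 7.8629), D = (10.100, -7.8629). Equal radii place R and M the same way about Z: R = Z + 12.8·n = (10.785, 34.692), M = Z − 12.8·n = (30.986, 18.966). Then |KR| = |R − K| = 36.330.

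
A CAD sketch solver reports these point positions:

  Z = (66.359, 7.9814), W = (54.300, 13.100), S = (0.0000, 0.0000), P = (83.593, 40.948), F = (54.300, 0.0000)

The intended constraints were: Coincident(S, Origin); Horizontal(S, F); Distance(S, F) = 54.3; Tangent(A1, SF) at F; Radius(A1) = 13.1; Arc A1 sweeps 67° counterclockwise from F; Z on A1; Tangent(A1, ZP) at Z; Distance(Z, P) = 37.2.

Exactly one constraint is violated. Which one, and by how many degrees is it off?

Tangent(A1, ZP) at Z — off by 4.60°.

S = (0.00, 0.00) ✓; S.y = 0.00, F.y = 0.00 ✓; |SF| = 54.30 ✓; ∠(WF, FS) = 90.00° ✓; |WF| = 13.10 ✓; bearing(W→Z) − bearing(W→F) = 67.00° ✓; |WZ| = 13.10 ✓; ∠(WZ, ZP) = 94.60° ✗; |ZP| = 37.20 ✓.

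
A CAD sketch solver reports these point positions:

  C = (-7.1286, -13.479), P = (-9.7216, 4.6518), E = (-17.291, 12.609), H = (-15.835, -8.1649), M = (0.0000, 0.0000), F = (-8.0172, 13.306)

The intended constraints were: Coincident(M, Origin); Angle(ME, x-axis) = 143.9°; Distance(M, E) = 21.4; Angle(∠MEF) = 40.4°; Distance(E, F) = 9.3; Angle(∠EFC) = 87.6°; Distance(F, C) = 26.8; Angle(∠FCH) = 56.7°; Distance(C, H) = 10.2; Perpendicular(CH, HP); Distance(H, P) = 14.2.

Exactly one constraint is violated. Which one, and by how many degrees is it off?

Perpendicular(CH, HP) — off by 5.90°.

M = (0.00, 0.00) ✓; ME at 143.9° ✓; |ME| = 21.40 ✓; ∠MEF = 40.40° ✓; |EF| = 9.300 ✓; ∠EFC = 87.60° ✓; |FC| = 26.80 ✓; ∠FCH = 56.70° ✓; |CH| = 10.20 ✓; ∠(CH, HP) = 84.10° ✗; |HP| = 14.20 ✓.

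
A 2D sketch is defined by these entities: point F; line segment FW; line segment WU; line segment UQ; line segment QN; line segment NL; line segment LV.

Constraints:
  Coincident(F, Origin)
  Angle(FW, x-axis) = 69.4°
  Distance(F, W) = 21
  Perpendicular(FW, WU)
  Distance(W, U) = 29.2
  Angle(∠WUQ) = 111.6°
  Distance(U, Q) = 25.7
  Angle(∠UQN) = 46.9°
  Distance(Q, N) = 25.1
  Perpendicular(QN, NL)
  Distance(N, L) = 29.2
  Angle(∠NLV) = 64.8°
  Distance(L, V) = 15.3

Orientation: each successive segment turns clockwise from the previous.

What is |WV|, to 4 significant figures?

36.53

F is at the origin; FW runs at 69.4° with length 21.0, so W = (7.389, 19.66). The perpendicularity gives WU at right angles to FW, so WU runs at -20.60°; with |WU| = 29.2, U = (34.72, 9.383). ∠WUQ = 111.6° gives UQ at -89.00° from the x-axis; with |UQ| = 25.7, Q = (35.17, -16.31). ∠UQN = 46.9° gives QN at 137.9° from the x-axis; with |QN| = 25.1, N = (16.55, 0.5151). QN ⟂ NL, so NL runs at 47.90°; with |NL| = 29.2, L = (36.12, 22.18). ∠NLV = 64.8° gives LV at -67.30° from the x-axis; with |LV| = 15.3, V = (42.03, 8.066). Then |WV| = |V − W| = 36.53.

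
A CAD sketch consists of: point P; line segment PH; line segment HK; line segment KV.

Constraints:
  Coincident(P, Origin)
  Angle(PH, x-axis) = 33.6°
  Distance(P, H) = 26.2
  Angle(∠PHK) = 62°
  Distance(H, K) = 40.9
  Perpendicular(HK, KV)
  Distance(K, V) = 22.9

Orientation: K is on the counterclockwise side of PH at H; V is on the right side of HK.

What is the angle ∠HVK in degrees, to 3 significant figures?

60.8°

P is at the origin; PH runs at 33.6° with length 26.2, so H = 26.2·(cos 33.6°, sin 33.6°) = (21.8, 14.5). ∠PHK = 62.0°, so HK runs at 33.6° + (180° − 62.0°) = 152° from the x-axis; with |HK| = 40.9, K = H + 40.9·(cos 152°, sin 152°) = (-14.2, 34.0). HK is perpendicular to KV; with |KV| = 22.9 on the right of HK, V = K + 22.9·(0.476, 0.880) = (-3.26, 54.1). Then cos ∠HVK = VH·VK / (|VH||VK|), giving 60.8°.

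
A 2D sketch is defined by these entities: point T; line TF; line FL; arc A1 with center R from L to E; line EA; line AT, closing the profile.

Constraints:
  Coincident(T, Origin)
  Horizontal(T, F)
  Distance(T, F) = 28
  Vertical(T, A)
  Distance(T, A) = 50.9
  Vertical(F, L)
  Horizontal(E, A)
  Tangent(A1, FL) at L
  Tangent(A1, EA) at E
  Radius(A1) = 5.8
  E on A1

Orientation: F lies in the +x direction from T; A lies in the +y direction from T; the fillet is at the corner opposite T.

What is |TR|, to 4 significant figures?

50.27

TA is vertical with |TA| = 50.9 and A on the +y side, so A = (0.000, 50.90). The virtual corner opposite T is at (28.00, 50.90). The tangent condition forces RL to be normal to FL and the tangent condition forces RE to be normal to EA, with radius 5.8, so the center R sits 5.8 in from both sides at R = (22.20, 45.10). Then |TR| = |R − T| = 50.27.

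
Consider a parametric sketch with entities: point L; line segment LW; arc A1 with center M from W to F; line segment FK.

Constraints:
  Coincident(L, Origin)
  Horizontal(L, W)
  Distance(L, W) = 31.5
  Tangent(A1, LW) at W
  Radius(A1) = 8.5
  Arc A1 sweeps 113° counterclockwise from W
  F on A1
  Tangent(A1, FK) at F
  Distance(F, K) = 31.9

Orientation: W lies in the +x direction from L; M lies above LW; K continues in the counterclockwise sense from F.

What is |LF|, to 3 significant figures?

41.1

L is at the origin; LW is horizontal with |LW| = 31.5 and W on the +x side, so W = (31.5, 0.00). The tangent condition forces MW to be normal to LW, so M = W + (0, 8.5) = (31.5, 8.50). On A1, W sits at bearing -90° from M; a 113° counterclockwise sweep puts F at bearing 23°, so F = M + 8.5·(cos 23°, sin 23°) = (39.3, 11.8). Then |LF| = |F − L| = 41.1.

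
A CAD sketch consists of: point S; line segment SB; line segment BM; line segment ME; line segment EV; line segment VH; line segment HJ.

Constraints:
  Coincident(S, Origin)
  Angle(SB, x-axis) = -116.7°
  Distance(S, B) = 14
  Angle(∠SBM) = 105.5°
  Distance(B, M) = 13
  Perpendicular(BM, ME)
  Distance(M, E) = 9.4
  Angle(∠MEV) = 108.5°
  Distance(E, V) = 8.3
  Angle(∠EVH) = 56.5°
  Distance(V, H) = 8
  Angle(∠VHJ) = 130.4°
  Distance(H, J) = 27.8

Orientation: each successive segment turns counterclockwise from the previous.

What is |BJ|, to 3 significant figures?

33.2

S is at the origin; SB runs at -116.7° with length 14.0, so B = (-6.29, -12.5). ∠SBM = 105.5° gives BM at -42.2° from the x-axis; with |BM| = 13.0, M = (3.34, -21.2). BM is perpendicular to ME, so ME runs at 47.8°; with |ME| = 9.4, E = (9.65, -14.3). ∠MEV = 108.5° gives EV at 119° from the x-axis; with |EV| = 8.3, V = (5.59, -7.04). ∠EVH = 56.5° gives VH at -117° from the x-axis; with |VH| = 8.0, H = (1.94, -14.2). ∠VHJ = 130.4° gives HJ at -67.6° from the x-axis; with |HJ| = 27.8, J = (12.5, -39.9). Then |BJ| = |J − B| = 33.2.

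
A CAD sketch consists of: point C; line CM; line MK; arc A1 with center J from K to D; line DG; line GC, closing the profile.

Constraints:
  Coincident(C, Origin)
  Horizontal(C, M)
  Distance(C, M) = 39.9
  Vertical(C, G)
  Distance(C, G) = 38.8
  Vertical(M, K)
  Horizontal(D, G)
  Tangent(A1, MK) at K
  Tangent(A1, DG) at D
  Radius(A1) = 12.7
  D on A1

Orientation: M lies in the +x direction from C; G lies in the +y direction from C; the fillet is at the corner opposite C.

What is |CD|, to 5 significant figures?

47.384

The virtual corner opposite C is at (39.900, 38.800). Since A1 is tangent to MK there, JK ⟂ MK and the tangent condition forces JD to be normal to DG, with radius 12.7, so the center J sits 12.7 in from both sides at J = (27.200, 26.100). That places the tangent points at K = (39.900, 26.100) on MK and D = (27.200, 38.800) on DG. Then |CD| = |D − C| = 47.384.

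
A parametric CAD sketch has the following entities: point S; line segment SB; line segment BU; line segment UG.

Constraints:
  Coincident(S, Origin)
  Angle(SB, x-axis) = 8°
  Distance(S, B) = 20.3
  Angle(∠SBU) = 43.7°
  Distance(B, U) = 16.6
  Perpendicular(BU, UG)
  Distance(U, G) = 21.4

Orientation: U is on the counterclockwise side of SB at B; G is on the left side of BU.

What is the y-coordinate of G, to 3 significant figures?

-4.87

S is at the origin; SB runs at 8.0° with length 20.3, so B = 20.3·(cos 8.0°, sin 8.0°) = (20.1, 2.83). ∠SBU = 43.7°, so BU runs at 8.0° + (180° − 43.7°) = 144° from the x-axis; with |BU| = 16.6, U = B + 16.6·(cos 144°, sin 144°) = (6.62, 12.5). BU ⟂ UG; with |UG| = 21.4 on the left of BU, G = U + 21.4·(-0.584, -0.812) = (-5.87, -4.87). So G.y = -4.87.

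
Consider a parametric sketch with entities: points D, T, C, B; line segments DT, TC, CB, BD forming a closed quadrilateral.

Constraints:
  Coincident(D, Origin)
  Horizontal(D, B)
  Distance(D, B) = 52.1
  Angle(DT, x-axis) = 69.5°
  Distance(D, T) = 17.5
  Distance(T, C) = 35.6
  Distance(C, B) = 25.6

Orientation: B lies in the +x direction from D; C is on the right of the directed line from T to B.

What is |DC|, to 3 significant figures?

30.9

Checks: D = (0.00, 0.00) ✓; |TC| = 35.60 ✓; |CB| = 25.60 ✓.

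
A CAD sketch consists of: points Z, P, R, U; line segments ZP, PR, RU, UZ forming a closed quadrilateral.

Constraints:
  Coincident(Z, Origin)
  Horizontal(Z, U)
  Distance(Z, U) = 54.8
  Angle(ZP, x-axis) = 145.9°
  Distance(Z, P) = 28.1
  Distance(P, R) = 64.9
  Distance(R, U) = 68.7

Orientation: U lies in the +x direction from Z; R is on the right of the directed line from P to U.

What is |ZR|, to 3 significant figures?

44.1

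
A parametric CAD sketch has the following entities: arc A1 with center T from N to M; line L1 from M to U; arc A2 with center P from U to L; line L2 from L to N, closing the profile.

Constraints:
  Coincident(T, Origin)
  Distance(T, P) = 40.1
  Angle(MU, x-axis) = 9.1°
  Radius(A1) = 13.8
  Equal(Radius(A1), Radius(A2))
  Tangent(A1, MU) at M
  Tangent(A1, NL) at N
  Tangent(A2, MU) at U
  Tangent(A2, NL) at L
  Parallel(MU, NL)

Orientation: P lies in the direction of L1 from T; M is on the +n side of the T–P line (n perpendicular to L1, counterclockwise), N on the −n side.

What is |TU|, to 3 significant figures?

42.4

Tangency of A1 to both parallel lines with radius 13.8 puts M and N at T ± 13.8·n: M = (-2.18, 13.6), N = (2.18, -13.6). Equal radii place U and L the same way about P: U = P + 13.8·n = (37.4, 20.0), L = P − 13.8·n = (41.8, -7.28). Then |TU| = |U − T| = 42.4.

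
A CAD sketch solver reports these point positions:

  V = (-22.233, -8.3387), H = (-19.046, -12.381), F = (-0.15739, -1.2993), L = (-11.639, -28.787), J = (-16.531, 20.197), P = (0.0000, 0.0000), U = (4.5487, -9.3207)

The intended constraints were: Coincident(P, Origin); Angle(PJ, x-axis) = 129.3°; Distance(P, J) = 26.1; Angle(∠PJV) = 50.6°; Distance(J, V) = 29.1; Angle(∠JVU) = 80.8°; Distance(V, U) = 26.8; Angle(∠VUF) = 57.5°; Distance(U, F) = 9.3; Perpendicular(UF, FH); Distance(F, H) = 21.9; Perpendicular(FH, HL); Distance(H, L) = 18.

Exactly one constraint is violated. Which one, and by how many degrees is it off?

Perpendicular(FH, HL) — off by 6.10°.

P = (0.00, 0.00) ✓; PJ at 129.3° ✓; |PJ| = 26.10 ✓; ∠PJV = 50.60° ✓; |JV| = 29.10 ✓; ∠JVU = 80.80° ✓; |VU| = 26.80 ✓; ∠VUF = 57.50° ✓; |UF| = 9.300 ✓; ∠(UF, FH) = 90.00° ✓; |FH| = 21.90 ✓; ∠(FH, HL) = 83.90° ✗; |HL| = 18.00 ✓.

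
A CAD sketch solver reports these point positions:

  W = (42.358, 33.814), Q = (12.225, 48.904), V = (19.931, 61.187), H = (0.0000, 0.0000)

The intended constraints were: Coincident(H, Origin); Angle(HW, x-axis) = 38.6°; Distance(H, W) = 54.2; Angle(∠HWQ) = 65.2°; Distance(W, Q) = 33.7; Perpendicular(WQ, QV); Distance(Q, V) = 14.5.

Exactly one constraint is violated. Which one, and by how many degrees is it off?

Perpendicular(WQ, QV) — off by 5.50°.

H = (0.00, 0.00) ✓; HW at 38.60° ✓; |HW| = 54.20 ✓; ∠HWQ = 65.20° ✓; |WQ| = 33.70 ✓; ∠(WQ, QV) = 95.50° ✗; |QV| = 14.50 ✓.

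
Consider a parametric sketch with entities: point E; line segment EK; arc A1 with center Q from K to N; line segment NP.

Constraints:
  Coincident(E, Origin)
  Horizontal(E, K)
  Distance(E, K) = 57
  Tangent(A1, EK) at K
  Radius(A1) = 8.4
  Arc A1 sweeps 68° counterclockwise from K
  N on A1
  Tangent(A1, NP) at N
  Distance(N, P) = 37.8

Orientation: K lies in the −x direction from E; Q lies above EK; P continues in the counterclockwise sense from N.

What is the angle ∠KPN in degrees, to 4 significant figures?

6.573°

E is at the origin; E and K share the same y with |EK| = 57.0 and K on the −x side, so K = (-57.00, 0.000). Since A1 is tangent to EK there, QK ⟂ EK, so Q = K + (0, 8.4) = (-57.00, 8.400). On A1, K sits at bearing -90° from Q; a 68° counterclockwise sweep puts N at bearing -22°, so N = Q + 8.4·(cos -22°, sin -22°) = (-49.21, 5.253). The tangent condition forces QN to be normal to NP, so NP runs along (−sin -22°, cos -22°); with |NP| = 37.8, P = (-35.05, 40.30). Then cos ∠KPN = PK·PN / (|PK||PN|), giving 6.573°.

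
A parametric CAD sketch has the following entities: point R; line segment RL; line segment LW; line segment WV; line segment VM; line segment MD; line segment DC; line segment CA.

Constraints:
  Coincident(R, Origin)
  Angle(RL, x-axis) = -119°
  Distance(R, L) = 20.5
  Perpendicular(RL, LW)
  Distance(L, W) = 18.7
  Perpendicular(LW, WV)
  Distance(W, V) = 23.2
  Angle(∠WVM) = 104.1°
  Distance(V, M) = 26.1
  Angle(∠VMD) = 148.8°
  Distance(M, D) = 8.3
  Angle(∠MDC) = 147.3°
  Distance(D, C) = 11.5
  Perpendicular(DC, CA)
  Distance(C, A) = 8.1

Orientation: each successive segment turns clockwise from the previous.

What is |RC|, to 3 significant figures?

22.1

R is at the origin; RL runs at -119.0° with length 20.5, so L = (-9.94, -17.9). RL ⟂ LW, so LW runs at 151°; with |LW| = 18.7, W = (-26.3, -8.86). The perpendicularity gives WV at right angles to LW, so WV runs at 61.0°; with |WV| = 23.2, V = (-15.0, 11.4). ∠WVM = 104.1° gives VM at -14.9° from the x-axis; with |VM| = 26.1, M = (10.2, 4.72). ∠VMD = 148.8° gives MD at -46.1° from the x-axis; with |MD| = 8.3, D = (15.9, -1.26). ∠MDC = 147.3° gives DC at -78.8° from the x-axis; with |DC| = 11.5, C = (18.2, -12.5). Then |RC| = |C − R| = 22.1.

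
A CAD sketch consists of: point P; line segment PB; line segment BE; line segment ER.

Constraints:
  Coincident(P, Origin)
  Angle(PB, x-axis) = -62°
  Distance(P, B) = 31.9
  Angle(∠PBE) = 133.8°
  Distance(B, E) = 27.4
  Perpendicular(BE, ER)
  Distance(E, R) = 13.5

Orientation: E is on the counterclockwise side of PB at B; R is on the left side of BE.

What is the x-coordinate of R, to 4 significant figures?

45.02

P is at the origin; PB runs at -62.0° with length 31.9, so B = 31.9·(cos -62.0°, sin -62.0°) = (14.98, -28.17). ∠PBE = 133.8°, so BE runs at -62.0° + (180° − 133.8°) = -15.80° from the x-axis; with |BE| = 27.4, E = B + 27.4·(cos -15.80°, sin -15.80°) = (41.34, -35.63). BE ⟂ ER; with |ER| = 13.5 on the left of BE, R = E + 13.5·(0.2723, 0.9622) = (45.02, -22.64). So R.x = 45.02.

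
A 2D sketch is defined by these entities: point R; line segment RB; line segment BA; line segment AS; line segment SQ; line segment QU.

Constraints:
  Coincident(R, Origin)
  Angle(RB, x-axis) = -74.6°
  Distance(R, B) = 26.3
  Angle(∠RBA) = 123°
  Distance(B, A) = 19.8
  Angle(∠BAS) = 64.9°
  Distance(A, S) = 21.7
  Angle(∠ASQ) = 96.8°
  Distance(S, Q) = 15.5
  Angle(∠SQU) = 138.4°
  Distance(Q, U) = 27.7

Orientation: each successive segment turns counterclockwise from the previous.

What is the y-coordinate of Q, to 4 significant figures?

-10.02

∠BAS = 64.9° gives AS at 97.50° from the x-axis; with |AS| = 21.7, S = (23.02, -9.828). ∠ASQ = 96.8° gives SQ at -179.3° from the x-axis; with |SQ| = 15.5, Q = (7.526, -10.02). So Q.y = -10.02.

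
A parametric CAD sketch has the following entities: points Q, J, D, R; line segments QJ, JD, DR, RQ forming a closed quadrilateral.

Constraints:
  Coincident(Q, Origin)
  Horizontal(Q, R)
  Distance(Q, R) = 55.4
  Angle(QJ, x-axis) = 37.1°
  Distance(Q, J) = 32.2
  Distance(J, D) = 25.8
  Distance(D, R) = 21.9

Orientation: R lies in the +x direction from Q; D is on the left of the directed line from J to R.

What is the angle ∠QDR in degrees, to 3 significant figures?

77.8°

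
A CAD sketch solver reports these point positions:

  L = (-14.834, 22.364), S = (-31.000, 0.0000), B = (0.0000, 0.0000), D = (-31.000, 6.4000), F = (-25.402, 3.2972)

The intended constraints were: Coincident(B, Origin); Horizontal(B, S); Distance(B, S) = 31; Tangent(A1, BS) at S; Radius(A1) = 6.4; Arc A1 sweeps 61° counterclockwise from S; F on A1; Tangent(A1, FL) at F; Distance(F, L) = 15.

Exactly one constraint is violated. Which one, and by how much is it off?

Distance(F, L) = 15 — off by 6.80.

B = (0.00, 0.00) ✓; B.y = 0.00, S.y = 0.00 ✓; |BS| = 31.00 ✓; ∠(DS, SB) = 90.00° ✓; |DS| = 6.400 ✓; bearing(D→F) − bearing(D→S) = 61.00° ✓; |DF| = 6.400 ✓; ∠(DF, FL) = 90.00° ✓; |FL| = 21.80 ✗.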